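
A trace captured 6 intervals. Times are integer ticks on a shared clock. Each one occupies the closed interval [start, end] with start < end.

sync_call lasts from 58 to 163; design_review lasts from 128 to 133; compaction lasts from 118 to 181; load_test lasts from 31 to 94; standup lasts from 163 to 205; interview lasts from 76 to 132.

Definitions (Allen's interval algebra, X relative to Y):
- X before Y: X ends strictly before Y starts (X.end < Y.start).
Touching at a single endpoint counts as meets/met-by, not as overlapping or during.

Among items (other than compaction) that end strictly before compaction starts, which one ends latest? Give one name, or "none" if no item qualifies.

load_test

Target compaction = [118, 181].
design_review [128, 133] → during → excluded.
interview [76, 132] → overlaps → excluded.
load_test [31, 94] → before → candidate.
standup [163, 205] → overlapped-by → excluded.
sync_call [58, 163] → overlaps → excluded.
Among candidates, latest end is 94 → load_test.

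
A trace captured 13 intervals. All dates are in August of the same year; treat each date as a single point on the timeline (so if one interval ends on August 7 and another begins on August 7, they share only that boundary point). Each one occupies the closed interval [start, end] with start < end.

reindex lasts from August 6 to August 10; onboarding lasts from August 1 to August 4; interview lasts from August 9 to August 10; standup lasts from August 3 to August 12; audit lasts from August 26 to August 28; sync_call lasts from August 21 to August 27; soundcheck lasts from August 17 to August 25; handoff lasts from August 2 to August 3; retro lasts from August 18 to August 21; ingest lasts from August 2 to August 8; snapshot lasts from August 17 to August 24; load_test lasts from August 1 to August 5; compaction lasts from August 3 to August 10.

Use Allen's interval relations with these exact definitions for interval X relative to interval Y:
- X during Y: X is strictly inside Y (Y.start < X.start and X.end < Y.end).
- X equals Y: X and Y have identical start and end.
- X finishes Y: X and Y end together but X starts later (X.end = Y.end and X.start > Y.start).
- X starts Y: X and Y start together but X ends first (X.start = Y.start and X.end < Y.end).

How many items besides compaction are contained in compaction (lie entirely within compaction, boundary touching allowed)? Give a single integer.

Target compaction = [August 3, August 10].
audit [August 26, August 28] → after → no.
handoff [August 2, August 3] → meets → no.
ingest [August 2, August 8] → overlaps → no.
interview [August 9, August 10] → finishes → counts.
load_test [August 1, August 5] → overlaps → no.
onboarding [August 1, August 4] → overlaps → no.
reindex [August 6, August 10] → finishes → counts.
retro [August 18, August 21] → after → no.
snapshot [August 17, August 24] → after → no.
soundcheck [August 17, August 25] → after → no.
standup [August 3, August 12] → started-by → no.
sync_call [August 21, August 27] → after → no.
Total: 2.

2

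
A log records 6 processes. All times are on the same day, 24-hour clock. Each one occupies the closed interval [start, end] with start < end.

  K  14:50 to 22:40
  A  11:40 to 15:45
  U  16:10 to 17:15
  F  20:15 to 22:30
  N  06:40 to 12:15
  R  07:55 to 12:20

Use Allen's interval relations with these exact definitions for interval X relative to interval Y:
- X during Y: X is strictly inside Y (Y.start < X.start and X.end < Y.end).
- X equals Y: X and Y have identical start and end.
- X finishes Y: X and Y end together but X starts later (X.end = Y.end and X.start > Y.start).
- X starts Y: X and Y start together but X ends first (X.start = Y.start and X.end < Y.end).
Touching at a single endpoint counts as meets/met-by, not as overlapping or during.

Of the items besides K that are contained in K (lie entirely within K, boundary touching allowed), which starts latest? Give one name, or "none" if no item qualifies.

F

Target K = [14:50, 22:40].
A [11:40, 15:45] → overlaps → excluded.
F [20:15, 22:30] → during → candidate.
N [06:40, 12:15] → before → excluded.
R [07:55, 12:20] → before → excluded.
U [16:10, 17:15] → during → candidate.
Among candidates, latest start is 20:15 → F.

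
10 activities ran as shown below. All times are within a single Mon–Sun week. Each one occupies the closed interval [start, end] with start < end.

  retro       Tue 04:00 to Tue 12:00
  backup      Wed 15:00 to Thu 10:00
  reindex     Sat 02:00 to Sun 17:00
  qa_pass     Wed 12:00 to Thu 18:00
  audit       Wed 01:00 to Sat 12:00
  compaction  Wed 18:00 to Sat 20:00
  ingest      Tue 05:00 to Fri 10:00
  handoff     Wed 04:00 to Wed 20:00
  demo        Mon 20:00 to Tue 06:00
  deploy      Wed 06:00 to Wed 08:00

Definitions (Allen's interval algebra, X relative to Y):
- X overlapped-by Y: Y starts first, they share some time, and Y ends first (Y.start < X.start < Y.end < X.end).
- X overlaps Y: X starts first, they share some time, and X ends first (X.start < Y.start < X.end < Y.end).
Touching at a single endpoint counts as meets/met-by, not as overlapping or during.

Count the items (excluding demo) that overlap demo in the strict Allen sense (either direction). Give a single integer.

2

Target demo = [Mon 20:00, Tue 06:00].
audit [Wed 01:00, Sat 12:00] → after → no.
backup [Wed 15:00, Thu 10:00] → after → no.
compaction [Wed 18:00, Sat 20:00] → after → no.
deploy [Wed 06:00, Wed 08:00] → after → no.
handoff [Wed 04:00, Wed 20:00] → after → no.
ingest [Tue 05:00, Fri 10:00] → overlapped-by → counts.
qa_pass [Wed 12:00, Thu 18:00] → after → no.
reindex [Sat 02:00, Sun 17:00] → after → no.
retro [Tue 04:00, Tue 12:00] → overlapped-by → counts.
Total: 2.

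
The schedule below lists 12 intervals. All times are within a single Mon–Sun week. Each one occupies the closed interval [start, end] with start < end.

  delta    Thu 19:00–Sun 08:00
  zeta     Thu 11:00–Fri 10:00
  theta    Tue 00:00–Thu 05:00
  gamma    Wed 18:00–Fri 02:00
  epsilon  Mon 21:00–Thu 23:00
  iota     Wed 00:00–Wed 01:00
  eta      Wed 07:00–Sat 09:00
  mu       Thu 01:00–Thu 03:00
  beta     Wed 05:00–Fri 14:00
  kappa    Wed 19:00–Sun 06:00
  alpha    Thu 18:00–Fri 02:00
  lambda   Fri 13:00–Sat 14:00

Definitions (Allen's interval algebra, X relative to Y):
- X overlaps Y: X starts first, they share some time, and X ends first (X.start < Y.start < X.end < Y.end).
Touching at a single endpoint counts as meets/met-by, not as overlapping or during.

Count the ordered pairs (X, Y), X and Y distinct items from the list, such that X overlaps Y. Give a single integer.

24

Checking all 132 ordered pairs for relation 'overlaps'; matching pairs in alphabetical order:
(alpha, delta): alpha overlaps delta ✓
(beta, delta): beta overlaps delta ✓
(beta, eta): beta overlaps eta ✓
(beta, kappa): beta overlaps kappa ✓
(beta, lambda): beta overlaps lambda ✓
(epsilon, alpha): epsilon overlaps alpha ✓
(epsilon, beta): epsilon overlaps beta ✓
(epsilon, delta): epsilon overlaps delta ✓
(epsilon, eta): epsilon overlaps eta ✓
(epsilon, gamma): epsilon overlaps gamma ✓
(epsilon, kappa): epsilon overlaps kappa ✓
(epsilon, zeta): epsilon overlaps zeta ✓
(eta, delta): eta overlaps delta ✓
(eta, kappa): eta overlaps kappa ✓
(eta, lambda): eta overlaps lambda ✓
(gamma, delta): gamma overlaps delta ✓
(gamma, kappa): gamma overlaps kappa ✓
(gamma, zeta): gamma overlaps zeta ✓
(kappa, delta): kappa overlaps delta ✓
(theta, beta): theta overlaps beta ✓
(theta, eta): theta overlaps eta ✓
(theta, gamma): theta overlaps gamma ✓
(theta, kappa): theta overlaps kappa ✓
(zeta, delta): zeta overlaps delta ✓
Count: 24.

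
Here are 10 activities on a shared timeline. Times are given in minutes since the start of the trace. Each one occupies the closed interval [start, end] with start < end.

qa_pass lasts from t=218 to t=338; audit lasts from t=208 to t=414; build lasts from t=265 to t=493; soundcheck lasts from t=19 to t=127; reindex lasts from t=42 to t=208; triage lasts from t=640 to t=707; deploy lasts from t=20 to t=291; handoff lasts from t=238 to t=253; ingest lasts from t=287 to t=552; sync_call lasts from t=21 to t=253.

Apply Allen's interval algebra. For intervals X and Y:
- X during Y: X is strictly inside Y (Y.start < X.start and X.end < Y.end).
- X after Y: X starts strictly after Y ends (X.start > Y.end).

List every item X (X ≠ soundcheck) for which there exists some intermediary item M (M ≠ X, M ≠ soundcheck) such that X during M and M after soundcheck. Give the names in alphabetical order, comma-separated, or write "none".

handoff, qa_pass

Target soundcheck = [t=19, t=127].
Intermediaries M with M after soundcheck: audit, build, handoff, ingest, qa_pass, triage.
Via audit — items with X during audit: handoff, qa_pass.
Via build — items with X during build: none.
Via handoff — items with X during handoff: none.
Via ingest — items with X during ingest: none.
Via qa_pass — items with X during qa_pass: handoff.
Via triage — items with X during triage: none.
Union: handoff, qa_pass.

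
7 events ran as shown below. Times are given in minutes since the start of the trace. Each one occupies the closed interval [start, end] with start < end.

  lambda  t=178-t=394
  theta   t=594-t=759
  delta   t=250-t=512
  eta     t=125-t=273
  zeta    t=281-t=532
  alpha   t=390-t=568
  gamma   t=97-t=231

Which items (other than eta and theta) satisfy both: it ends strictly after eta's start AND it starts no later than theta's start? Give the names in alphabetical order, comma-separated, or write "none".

Conditions: its end is strictly after eta's start (X.end > t=125) AND its start is no later than theta's start (X.start <= t=594).
alpha: end t=568 > t=125? ✓; start t=390 <= t=594? ✓ → yes.
delta: end t=512 > t=125? ✓; start t=250 <= t=594? ✓ → yes.
gamma: end t=231 > t=125? ✓; start t=97 <= t=594? ✓ → yes.
lambda: end t=394 > t=125? ✓; start t=178 <= t=594? ✓ → yes.
zeta: end t=532 > t=125? ✓; start t=281 <= t=594? ✓ → yes.
Result: alpha, delta, gamma, lambda, zeta.

alpha, delta, gamma, lambda, zeta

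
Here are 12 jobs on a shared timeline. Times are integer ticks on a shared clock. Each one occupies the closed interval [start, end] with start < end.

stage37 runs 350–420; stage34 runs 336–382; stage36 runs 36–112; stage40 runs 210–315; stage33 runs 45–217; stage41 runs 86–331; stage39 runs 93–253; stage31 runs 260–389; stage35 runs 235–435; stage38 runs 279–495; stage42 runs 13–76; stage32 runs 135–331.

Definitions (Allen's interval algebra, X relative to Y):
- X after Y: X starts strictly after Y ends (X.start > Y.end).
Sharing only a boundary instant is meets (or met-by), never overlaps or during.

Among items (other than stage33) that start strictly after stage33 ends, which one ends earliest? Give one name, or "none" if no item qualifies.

Target stage33 = [45, 217].
stage31 [260, 389] → after → candidate.
stage32 [135, 331] → overlapped-by → excluded.
stage34 [336, 382] → after → candidate.
stage35 [235, 435] → after → candidate.
stage36 [36, 112] → overlaps → excluded.
stage37 [350, 420] → after → candidate.
stage38 [279, 495] → after → candidate.
stage39 [93, 253] → overlapped-by → excluded.
stage40 [210, 315] → overlapped-by → excluded.
stage41 [86, 331] → overlapped-by → excluded.
stage42 [13, 76] → overlaps → excluded.
Among candidates, earliest end is 382 → stage34.

stage34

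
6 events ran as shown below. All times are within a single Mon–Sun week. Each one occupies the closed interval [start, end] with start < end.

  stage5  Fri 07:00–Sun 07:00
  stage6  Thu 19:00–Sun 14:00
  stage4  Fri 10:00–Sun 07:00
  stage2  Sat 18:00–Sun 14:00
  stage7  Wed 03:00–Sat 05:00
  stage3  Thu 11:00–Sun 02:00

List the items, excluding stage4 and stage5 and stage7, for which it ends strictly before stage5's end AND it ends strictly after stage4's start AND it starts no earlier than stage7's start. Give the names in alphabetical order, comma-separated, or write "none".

Conditions: its end is strictly before stage5's end (X.end < Sun 07:00) AND its end is strictly after stage4's start (X.end > Fri 10:00) AND its start is no earlier than stage7's start (X.start >= Wed 03:00).
stage2: end Sun 14:00 < Sun 07:00? ✗; end Sun 14:00 > Fri 10:00? ✓; start Sat 18:00 >= Wed 03:00? ✓ → no.
stage3: end Sun 02:00 < Sun 07:00? ✓; end Sun 02:00 > Fri 10:00? ✓; start Thu 11:00 >= Wed 03:00? ✓ → yes.
stage6: end Sun 14:00 < Sun 07:00? ✗; end Sun 14:00 > Fri 10:00? ✓; start Thu 19:00 >= Wed 03:00? ✓ → no.
Result: stage3.

stage3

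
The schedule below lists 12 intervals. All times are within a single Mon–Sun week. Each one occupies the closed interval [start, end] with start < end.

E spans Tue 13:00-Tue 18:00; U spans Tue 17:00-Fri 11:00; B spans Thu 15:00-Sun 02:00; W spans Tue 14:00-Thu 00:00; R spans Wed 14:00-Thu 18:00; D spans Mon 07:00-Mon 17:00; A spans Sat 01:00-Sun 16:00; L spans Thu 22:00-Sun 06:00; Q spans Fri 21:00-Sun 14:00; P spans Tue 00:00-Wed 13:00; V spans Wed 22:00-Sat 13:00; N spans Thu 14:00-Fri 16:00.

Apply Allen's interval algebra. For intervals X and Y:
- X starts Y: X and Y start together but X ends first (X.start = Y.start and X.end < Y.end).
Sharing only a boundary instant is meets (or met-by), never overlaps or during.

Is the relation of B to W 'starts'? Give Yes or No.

B = [Thu 15:00, Sun 02:00], W = [Tue 14:00, Thu 00:00].
Actual relation of B to W: after.
Asked whether 'starts' holds → No.

No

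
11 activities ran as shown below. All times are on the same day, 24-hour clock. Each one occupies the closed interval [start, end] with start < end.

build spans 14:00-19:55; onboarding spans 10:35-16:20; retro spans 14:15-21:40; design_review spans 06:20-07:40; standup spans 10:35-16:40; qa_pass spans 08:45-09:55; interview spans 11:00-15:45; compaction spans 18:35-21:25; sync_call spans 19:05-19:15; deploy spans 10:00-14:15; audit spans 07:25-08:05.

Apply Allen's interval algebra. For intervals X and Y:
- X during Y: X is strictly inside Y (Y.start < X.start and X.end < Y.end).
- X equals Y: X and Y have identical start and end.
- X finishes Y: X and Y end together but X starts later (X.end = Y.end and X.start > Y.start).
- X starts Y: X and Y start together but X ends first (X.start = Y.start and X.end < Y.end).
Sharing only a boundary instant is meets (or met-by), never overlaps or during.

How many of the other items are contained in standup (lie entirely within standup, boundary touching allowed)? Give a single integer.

Target standup = [10:35, 16:40].
audit [07:25, 08:05] → before → no.
build [14:00, 19:55] → overlapped-by → no.
compaction [18:35, 21:25] → after → no.
deploy [10:00, 14:15] → overlaps → no.
design_review [06:20, 07:40] → before → no.
interview [11:00, 15:45] → during → counts.
onboarding [10:35, 16:20] → starts → counts.
qa_pass [08:45, 09:55] → before → no.
retro [14:15, 21:40] → overlapped-by → no.
sync_call [19:05, 19:15] → after → no.
Total: 2.

2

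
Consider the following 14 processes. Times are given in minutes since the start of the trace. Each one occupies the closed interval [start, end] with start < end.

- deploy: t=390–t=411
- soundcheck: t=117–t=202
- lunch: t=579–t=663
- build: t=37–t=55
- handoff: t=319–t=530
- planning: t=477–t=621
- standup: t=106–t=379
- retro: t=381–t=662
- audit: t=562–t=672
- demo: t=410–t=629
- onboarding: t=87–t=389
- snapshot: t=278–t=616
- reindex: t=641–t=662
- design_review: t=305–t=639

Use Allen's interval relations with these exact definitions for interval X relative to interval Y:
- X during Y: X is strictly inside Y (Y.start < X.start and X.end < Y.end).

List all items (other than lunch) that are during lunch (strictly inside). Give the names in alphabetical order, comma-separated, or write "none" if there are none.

Target lunch = [t=579, t=663].
audit [t=562, t=672] → contains → no.
build [t=37, t=55] → before → no.
demo [t=410, t=629] → overlaps → no.
deploy [t=390, t=411] → before → no.
design_review [t=305, t=639] → overlaps → no.
handoff [t=319, t=530] → before → no.
onboarding [t=87, t=389] → before → no.
planning [t=477, t=621] → overlaps → no.
reindex [t=641, t=662] → during → yes.
retro [t=381, t=662] → overlaps → no.
snapshot [t=278, t=616] → overlaps → no.
soundcheck [t=117, t=202] → before → no.
standup [t=106, t=379] → before → no.
Result: reindex.

reindex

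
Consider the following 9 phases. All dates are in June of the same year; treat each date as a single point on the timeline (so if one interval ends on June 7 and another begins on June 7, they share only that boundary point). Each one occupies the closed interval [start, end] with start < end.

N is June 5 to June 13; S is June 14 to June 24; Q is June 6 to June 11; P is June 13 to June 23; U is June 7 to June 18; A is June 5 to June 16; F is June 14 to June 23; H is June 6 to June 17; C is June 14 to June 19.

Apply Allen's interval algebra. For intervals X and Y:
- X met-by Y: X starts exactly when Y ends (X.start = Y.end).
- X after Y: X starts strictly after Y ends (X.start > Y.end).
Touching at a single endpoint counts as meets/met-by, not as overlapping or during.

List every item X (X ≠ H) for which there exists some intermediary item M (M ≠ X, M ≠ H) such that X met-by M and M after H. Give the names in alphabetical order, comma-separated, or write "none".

Target H = [June 6, June 17].
Intermediaries M with M after H: none.
Union: none.

none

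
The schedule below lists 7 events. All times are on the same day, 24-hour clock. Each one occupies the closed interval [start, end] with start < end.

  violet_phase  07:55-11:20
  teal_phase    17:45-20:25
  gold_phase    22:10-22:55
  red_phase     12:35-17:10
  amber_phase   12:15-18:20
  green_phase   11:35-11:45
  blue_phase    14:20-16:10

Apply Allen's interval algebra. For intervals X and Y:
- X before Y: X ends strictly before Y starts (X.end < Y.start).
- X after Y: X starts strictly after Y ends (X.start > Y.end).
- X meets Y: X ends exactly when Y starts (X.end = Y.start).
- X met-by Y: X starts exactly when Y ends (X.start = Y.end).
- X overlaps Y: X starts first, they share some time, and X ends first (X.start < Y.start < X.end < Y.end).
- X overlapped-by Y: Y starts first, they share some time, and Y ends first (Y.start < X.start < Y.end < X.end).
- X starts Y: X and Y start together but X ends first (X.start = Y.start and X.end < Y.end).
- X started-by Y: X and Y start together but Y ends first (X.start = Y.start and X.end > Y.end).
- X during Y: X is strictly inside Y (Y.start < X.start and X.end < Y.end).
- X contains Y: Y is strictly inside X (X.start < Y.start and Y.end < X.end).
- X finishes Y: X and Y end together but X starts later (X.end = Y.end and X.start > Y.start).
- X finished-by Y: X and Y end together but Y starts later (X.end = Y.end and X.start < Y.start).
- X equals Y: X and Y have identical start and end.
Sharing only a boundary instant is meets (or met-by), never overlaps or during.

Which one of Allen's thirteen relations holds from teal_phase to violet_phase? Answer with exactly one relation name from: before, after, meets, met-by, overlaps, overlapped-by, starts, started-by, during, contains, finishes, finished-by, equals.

teal_phase = [17:45, 20:25]; violet_phase = [07:55, 11:20].
Compare endpoints: teal_phase.start > violet_phase.start, teal_phase.start > violet_phase.end, teal_phase.end > violet_phase.start, teal_phase.end > violet_phase.end.
That pattern is 'after'.

after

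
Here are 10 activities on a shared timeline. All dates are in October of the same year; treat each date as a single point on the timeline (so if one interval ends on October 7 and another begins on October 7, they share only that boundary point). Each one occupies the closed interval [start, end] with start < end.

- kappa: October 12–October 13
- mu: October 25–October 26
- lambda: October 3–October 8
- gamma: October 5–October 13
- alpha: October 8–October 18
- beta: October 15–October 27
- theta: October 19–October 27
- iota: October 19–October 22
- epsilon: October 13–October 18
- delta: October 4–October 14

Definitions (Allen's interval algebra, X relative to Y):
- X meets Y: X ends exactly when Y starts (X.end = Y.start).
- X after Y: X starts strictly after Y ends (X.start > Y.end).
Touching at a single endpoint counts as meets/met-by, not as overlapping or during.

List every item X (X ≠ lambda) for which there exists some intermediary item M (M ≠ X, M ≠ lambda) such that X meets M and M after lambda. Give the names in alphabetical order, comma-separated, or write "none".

Target lambda = [October 3, October 8].
Intermediaries M with M after lambda: beta, epsilon, iota, kappa, mu, theta.
Via beta — items with X meets beta: none.
Via epsilon — items with X meets epsilon: gamma, kappa.
Via iota — items with X meets iota: none.
Via kappa — items with X meets kappa: none.
Via mu — items with X meets mu: none.
Via theta — items with X meets theta: none.
Union: gamma, kappa.

gamma, kappa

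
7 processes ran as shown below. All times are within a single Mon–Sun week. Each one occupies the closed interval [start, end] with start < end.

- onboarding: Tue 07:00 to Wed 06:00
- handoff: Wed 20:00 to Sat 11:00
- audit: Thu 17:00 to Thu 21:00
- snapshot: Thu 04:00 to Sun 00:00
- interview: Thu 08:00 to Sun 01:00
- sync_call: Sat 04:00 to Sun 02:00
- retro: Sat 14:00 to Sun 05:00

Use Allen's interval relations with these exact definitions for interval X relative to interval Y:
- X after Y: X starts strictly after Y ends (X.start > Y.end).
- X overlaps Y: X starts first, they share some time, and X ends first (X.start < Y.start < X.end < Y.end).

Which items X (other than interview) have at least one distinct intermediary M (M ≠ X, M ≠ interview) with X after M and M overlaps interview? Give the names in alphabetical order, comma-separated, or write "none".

Target interview = [Thu 08:00, Sun 01:00].
Intermediaries M with M overlaps interview: handoff, snapshot.
Via handoff — items with X after handoff: retro.
Via snapshot — items with X after snapshot: none.
Union: retro.

retro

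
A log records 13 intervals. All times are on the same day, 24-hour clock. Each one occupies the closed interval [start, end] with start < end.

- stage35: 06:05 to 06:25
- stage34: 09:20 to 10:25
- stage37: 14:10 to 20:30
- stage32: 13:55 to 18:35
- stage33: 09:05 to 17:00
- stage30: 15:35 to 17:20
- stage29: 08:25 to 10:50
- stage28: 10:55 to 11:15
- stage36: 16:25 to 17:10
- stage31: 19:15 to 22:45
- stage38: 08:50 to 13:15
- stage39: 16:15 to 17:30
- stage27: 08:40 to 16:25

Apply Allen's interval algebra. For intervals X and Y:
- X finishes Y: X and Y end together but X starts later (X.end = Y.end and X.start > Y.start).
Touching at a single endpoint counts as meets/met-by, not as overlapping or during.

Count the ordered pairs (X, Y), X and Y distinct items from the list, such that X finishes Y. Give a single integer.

0

Checking all 156 ordered pairs for relation 'finishes'; matching pairs in alphabetical order:
No pair satisfies it.
Count: 0.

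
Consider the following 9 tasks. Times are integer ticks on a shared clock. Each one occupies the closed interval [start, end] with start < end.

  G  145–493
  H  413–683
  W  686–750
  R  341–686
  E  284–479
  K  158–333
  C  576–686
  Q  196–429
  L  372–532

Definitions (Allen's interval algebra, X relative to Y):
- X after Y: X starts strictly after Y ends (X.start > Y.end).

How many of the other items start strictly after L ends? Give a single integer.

Target L = [372, 532].
C [576, 686] → after → counts.
E [284, 479] → overlaps → no.
G [145, 493] → overlaps → no.
H [413, 683] → overlapped-by → no.
K [158, 333] → before → no.
Q [196, 429] → overlaps → no.
R [341, 686] → contains → no.
W [686, 750] → after → counts.
Total: 2.

2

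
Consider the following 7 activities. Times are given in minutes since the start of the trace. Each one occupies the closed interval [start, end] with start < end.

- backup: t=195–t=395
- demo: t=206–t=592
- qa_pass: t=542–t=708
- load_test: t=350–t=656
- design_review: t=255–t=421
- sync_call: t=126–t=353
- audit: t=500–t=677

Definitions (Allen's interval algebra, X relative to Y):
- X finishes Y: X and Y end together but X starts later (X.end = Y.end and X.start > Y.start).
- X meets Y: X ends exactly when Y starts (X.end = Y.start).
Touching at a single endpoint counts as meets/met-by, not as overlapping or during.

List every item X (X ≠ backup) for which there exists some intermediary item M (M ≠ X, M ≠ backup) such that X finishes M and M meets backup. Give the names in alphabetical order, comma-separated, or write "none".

Target backup = [t=195, t=395].
Intermediaries M with M meets backup: none.
Union: none.

none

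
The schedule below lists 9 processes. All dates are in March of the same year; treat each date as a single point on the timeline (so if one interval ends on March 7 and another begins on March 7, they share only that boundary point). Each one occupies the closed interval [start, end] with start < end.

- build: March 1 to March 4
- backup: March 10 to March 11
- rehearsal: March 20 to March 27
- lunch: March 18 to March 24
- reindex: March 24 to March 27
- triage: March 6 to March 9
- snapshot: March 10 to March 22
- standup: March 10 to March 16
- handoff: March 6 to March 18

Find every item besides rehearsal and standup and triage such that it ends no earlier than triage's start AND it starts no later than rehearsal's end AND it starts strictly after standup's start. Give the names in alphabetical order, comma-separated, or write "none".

Conditions: its end is no earlier than triage's start (X.end >= March 6) AND its start is no later than rehearsal's end (X.start <= March 27) AND its start is strictly after standup's start (X.start > March 10).
backup: end March 11 >= March 6? ✓; start March 10 <= March 27? ✓; start March 10 > March 10? ✗ → no.
build: end March 4 >= March 6? ✗; start March 1 <= March 27? ✓; start March 1 > March 10? ✗ → no.
handoff: end March 18 >= March 6? ✓; start March 6 <= March 27? ✓; start March 6 > March 10? ✗ → no.
lunch: end March 24 >= March 6? ✓; start March 18 <= March 27? ✓; start March 18 > March 10? ✓ → yes.
reindex: end March 27 >= March 6? ✓; start March 24 <= March 27? ✓; start March 24 > March 10? ✓ → yes.
snapshot: end March 22 >= March 6? ✓; start March 10 <= March 27? ✓; start March 10 > March 10? ✗ → no.
Result: lunch, reindex.

lunch, reindex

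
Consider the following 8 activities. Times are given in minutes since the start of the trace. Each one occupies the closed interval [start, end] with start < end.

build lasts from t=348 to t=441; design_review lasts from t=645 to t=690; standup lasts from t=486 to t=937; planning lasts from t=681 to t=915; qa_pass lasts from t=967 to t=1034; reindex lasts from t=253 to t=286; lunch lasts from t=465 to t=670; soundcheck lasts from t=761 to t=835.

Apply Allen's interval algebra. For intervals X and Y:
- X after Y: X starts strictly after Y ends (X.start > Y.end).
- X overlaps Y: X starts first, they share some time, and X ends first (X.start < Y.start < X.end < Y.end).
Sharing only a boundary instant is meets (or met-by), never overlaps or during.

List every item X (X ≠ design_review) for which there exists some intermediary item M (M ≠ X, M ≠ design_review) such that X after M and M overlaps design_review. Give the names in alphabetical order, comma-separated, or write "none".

Target design_review = [t=645, t=690].
Intermediaries M with M overlaps design_review: lunch.
Via lunch — items with X after lunch: planning, qa_pass, soundcheck.
Union: planning, qa_pass, soundcheck.

planning, qa_pass, soundcheck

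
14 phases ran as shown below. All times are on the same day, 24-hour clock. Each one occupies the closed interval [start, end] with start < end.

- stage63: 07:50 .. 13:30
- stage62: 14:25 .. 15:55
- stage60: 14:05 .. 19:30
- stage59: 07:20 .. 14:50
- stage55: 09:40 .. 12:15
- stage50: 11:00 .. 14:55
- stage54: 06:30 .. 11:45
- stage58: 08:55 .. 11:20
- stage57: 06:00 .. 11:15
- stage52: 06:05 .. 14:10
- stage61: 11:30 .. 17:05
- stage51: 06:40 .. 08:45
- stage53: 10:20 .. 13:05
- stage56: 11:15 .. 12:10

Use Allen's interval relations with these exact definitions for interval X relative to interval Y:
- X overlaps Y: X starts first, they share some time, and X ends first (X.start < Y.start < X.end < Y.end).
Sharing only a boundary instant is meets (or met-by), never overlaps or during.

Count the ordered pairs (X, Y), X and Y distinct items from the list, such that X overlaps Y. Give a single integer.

Checking all 182 ordered pairs for relation 'overlaps'; matching pairs in alphabetical order:
(stage50, stage60): stage50 overlaps stage60 ✓
(stage50, stage61): stage50 overlaps stage61 ✓
(stage50, stage62): stage50 overlaps stage62 ✓
(stage51, stage59): stage51 overlaps stage59 ✓
(stage51, stage63): stage51 overlaps stage63 ✓
(stage52, stage50): stage52 overlaps stage50 ✓
(stage52, stage59): stage52 overlaps stage59 ✓
(stage52, stage60): stage52 overlaps stage60 ✓
(stage52, stage61): stage52 overlaps stage61 ✓
(stage53, stage50): stage53 overlaps stage50 ✓
(stage53, stage61): stage53 overlaps stage61 ✓
(stage54, stage50): stage54 overlaps stage50 ✓
(stage54, stage53): stage54 overlaps stage53 ✓
(stage54, stage55): stage54 overlaps stage55 ✓
(stage54, stage56): stage54 overlaps stage56 ✓
(stage54, stage59): stage54 overlaps stage59 ✓
(stage54, stage61): stage54 overlaps stage61 ✓
(stage54, stage63): stage54 overlaps stage63 ✓
(stage55, stage50): stage55 overlaps stage50 ✓
(stage55, stage53): stage55 overlaps stage53 ✓
(stage55, stage61): stage55 overlaps stage61 ✓
(stage56, stage61): stage56 overlaps stage61 ✓
(stage57, stage50): stage57 overlaps stage50 ✓
(stage57, stage52): stage57 overlaps stage52 ✓
... plus 17 further pairs not listed.
Count: 41.

41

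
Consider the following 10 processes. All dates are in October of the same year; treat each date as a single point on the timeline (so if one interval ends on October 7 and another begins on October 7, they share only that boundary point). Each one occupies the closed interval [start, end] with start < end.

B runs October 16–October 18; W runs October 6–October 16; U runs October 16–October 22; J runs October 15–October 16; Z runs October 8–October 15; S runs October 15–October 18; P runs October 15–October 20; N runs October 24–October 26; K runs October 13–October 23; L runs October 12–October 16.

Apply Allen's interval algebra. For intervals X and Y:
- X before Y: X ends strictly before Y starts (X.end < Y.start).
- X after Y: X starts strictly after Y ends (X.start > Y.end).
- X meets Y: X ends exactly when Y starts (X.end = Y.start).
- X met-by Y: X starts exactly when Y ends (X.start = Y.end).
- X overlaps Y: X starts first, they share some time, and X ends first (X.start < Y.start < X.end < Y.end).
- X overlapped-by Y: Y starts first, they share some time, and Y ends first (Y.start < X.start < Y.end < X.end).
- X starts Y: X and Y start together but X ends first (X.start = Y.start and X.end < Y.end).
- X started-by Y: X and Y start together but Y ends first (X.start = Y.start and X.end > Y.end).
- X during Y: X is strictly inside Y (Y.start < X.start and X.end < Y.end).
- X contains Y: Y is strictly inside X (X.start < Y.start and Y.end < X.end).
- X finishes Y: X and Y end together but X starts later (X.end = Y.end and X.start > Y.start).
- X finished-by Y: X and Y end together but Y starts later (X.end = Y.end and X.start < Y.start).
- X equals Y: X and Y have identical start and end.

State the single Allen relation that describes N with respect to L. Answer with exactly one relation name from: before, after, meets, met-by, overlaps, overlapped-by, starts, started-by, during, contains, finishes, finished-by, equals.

N = [October 24, October 26]; L = [October 12, October 16].
Compare endpoints: N.start > L.start, N.start > L.end, N.end > L.start, N.end > L.end.
That pattern is 'after'.

after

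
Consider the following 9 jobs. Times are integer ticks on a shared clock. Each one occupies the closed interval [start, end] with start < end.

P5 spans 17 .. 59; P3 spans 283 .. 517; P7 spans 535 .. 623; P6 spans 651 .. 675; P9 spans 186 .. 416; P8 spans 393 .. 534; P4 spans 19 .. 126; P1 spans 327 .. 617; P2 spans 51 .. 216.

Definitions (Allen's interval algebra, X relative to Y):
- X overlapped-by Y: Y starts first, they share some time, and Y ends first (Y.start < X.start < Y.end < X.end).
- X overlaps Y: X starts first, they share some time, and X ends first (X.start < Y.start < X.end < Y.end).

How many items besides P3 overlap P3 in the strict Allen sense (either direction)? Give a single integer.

3

Target P3 = [283, 517].
P1 [327, 617] → overlapped-by → counts.
P2 [51, 216] → before → no.
P4 [19, 126] → before → no.
P5 [17, 59] → before → no.
P6 [651, 675] → after → no.
P7 [535, 623] → after → no.
P8 [393, 534] → overlapped-by → counts.
P9 [186, 416] → overlaps → counts.
Total: 3.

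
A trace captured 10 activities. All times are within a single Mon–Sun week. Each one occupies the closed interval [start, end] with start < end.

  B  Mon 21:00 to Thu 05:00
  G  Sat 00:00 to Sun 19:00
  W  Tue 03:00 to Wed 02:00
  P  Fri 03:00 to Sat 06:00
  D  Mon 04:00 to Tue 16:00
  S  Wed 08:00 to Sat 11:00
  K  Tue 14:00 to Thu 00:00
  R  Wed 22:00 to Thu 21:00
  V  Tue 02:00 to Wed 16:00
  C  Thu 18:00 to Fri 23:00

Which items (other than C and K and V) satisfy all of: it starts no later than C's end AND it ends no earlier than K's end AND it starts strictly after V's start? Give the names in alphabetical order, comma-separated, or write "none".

Conditions: its start is no later than C's end (X.start <= Fri 23:00) AND its end is no earlier than K's end (X.end >= Thu 00:00) AND its start is strictly after V's start (X.start > Tue 02:00).
B: start Mon 21:00 <= Fri 23:00? ✓; end Thu 05:00 >= Thu 00:00? ✓; start Mon 21:00 > Tue 02:00? ✗ → no.
D: start Mon 04:00 <= Fri 23:00? ✓; end Tue 16:00 >= Thu 00:00? ✗; start Mon 04:00 > Tue 02:00? ✗ → no.
G: start Sat 00:00 <= Fri 23:00? ✗; end Sun 19:00 >= Thu 00:00? ✓; start Sat 00:00 > Tue 02:00? ✓ → no.
P: start Fri 03:00 <= Fri 23:00? ✓; end Sat 06:00 >= Thu 00:00? ✓; start Fri 03:00 > Tue 02:00? ✓ → yes.
R: start Wed 22:00 <= Fri 23:00? ✓; end Thu 21:00 >= Thu 00:00? ✓; start Wed 22:00 > Tue 02:00? ✓ → yes.
S: start Wed 08:00 <= Fri 23:00? ✓; end Sat 11:00 >= Thu 00:00? ✓; start Wed 08:00 > Tue 02:00? ✓ → yes.
W: start Tue 03:00 <= Fri 23:00? ✓; end Wed 02:00 >= Thu 00:00? ✗; start Tue 03:00 > Tue 02:00? ✓ → no.
Result: P, R, S.

P, R, S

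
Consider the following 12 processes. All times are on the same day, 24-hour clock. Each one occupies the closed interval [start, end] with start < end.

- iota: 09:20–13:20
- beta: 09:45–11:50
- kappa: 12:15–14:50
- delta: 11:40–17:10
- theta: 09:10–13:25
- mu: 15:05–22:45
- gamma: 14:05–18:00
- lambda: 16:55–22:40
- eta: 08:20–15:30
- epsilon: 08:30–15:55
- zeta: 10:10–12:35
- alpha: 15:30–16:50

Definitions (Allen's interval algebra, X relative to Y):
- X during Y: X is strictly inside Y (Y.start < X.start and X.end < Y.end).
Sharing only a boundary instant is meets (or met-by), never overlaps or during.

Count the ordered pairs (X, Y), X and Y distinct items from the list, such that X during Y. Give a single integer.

Checking all 132 ordered pairs for relation 'during'; matching pairs in alphabetical order:
(alpha, delta): alpha during delta ✓
(alpha, gamma): alpha during gamma ✓
(alpha, mu): alpha during mu ✓
(beta, epsilon): beta during epsilon ✓
(beta, eta): beta during eta ✓
(beta, iota): beta during iota ✓
(beta, theta): beta during theta ✓
(iota, epsilon): iota during epsilon ✓
(iota, eta): iota during eta ✓
(iota, theta): iota during theta ✓
(kappa, delta): kappa during delta ✓
(kappa, epsilon): kappa during epsilon ✓
(kappa, eta): kappa during eta ✓
(lambda, mu): lambda during mu ✓
(theta, epsilon): theta during epsilon ✓
(theta, eta): theta during eta ✓
(zeta, epsilon): zeta during epsilon ✓
(zeta, eta): zeta during eta ✓
(zeta, iota): zeta during iota ✓
(zeta, theta): zeta during theta ✓
Count: 20.

20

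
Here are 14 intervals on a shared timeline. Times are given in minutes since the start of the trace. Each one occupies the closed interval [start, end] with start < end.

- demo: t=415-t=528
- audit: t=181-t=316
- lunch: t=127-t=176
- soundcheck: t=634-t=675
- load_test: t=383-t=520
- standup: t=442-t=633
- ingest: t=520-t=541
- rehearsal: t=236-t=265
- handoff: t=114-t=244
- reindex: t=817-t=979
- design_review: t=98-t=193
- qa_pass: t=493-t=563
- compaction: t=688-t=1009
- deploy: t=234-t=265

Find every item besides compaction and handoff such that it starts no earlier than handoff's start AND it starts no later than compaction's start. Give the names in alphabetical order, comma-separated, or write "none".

audit, demo, deploy, ingest, load_test, lunch, qa_pass, rehearsal, soundcheck, standup

Conditions: its start is no earlier than handoff's start (X.start >= t=114) AND its start is no later than compaction's start (X.start <= t=688).
audit: start t=181 >= t=114? ✓; start t=181 <= t=688? ✓ → yes.
demo: start t=415 >= t=114? ✓; start t=415 <= t=688? ✓ → yes.
deploy: start t=234 >= t=114? ✓; start t=234 <= t=688? ✓ → yes.
design_review: start t=98 >= t=114? ✗; start t=98 <= t=688? ✓ → no.
ingest: start t=520 >= t=114? ✓; start t=520 <= t=688? ✓ → yes.
load_test: start t=383 >= t=114? ✓; start t=383 <= t=688? ✓ → yes.
lunch: start t=127 >= t=114? ✓; start t=127 <= t=688? ✓ → yes.
qa_pass: start t=493 >= t=114? ✓; start t=493 <= t=688? ✓ → yes.
rehearsal: start t=236 >= t=114? ✓; start t=236 <= t=688? ✓ → yes.
reindex: start t=817 >= t=114? ✓; start t=817 <= t=688? ✗ → no.
soundcheck: start t=634 >= t=114? ✓; start t=634 <= t=688? ✓ → yes.
standup: start t=442 >= t=114? ✓; start t=442 <= t=688? ✓ → yes.
Result: audit, demo, deploy, ingest, load_test, lunch, qa_pass, rehearsal, soundcheck, standup.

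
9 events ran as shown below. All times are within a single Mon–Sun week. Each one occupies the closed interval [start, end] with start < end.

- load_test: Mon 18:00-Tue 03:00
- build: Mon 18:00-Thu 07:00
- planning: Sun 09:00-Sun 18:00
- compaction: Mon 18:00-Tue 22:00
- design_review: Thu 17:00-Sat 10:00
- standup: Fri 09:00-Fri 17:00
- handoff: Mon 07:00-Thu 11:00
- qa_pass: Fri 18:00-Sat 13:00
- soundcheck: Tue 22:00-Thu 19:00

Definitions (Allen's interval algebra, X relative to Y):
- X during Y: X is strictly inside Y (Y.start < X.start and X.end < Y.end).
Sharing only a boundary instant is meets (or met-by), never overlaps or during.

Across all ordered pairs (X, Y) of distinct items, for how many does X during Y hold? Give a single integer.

4

Checking all 72 ordered pairs for relation 'during'; matching pairs in alphabetical order:
(build, handoff): build during handoff ✓
(compaction, handoff): compaction during handoff ✓
(load_test, handoff): load_test during handoff ✓
(standup, design_review): standup during design_review ✓
Count: 4.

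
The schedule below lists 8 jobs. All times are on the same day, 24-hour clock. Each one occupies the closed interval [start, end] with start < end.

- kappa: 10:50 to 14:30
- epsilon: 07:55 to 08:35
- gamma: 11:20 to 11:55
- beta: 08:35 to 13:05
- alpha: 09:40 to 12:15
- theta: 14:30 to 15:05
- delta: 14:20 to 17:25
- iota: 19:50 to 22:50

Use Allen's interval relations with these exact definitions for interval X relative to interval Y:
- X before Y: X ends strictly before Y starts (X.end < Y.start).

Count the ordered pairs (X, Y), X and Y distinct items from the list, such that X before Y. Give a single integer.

18

Checking all 56 ordered pairs for relation 'before'; matching pairs in alphabetical order:
(alpha, delta): alpha before delta ✓
(alpha, iota): alpha before iota ✓
(alpha, theta): alpha before theta ✓
(beta, delta): beta before delta ✓
(beta, iota): beta before iota ✓
(beta, theta): beta before theta ✓
(delta, iota): delta before iota ✓
(epsilon, alpha): epsilon before alpha ✓
(epsilon, delta): epsilon before delta ✓
(epsilon, gamma): epsilon before gamma ✓
(epsilon, iota): epsilon before iota ✓
(epsilon, kappa): epsilon before kappa ✓
(epsilon, theta): epsilon before theta ✓
(gamma, delta): gamma before delta ✓
(gamma, iota): gamma before iota ✓
(gamma, theta): gamma before theta ✓
(kappa, iota): kappa before iota ✓
(theta, iota): theta before iota ✓
Count: 18.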